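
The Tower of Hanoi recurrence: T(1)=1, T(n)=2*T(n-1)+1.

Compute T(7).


T(7) = 2 * T(6) + 1
T(6) = 2 * T(5) + 1
T(5) = 2 * T(4) + 1
T(4) = 2 * T(3) + 1
T(3) = 2 * T(2) + 1
T(2) = 2 * T(1) + 1
T(1) = 1  (base case)
T(2) = 2 * 1 + 1 = 3
T(3) = 2 * 3 + 1 = 7
T(4) = 2 * 7 + 1 = 15
T(5) = 2 * 15 + 1 = 31
T(6) = 2 * 31 + 1 = 63
T(7) = 2 * 63 + 1 = 127

127


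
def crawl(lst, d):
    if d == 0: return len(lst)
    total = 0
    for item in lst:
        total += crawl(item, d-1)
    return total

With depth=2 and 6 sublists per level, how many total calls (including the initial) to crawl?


At depth 0 (root): 1 call
At depth 1: each of 1 parents calls crawl on 6 children = 6 calls
At depth 2: each of 6 parents calls crawl on 6 children = 36 calls
Total: 1 + 6 + 36 = 43

43


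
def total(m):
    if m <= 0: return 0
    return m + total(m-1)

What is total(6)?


total(6)
= 6 + 5 + 4 + 3 + 2 + 1 + total(0)
= 6 + 5 + 4 + 3 + 2 + 1 + 0
= 21

21


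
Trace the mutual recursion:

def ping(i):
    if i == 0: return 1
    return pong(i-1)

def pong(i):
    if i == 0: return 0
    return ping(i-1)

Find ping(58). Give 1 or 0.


ping(58) = pong(57)
pong(57) = ping(56)
ping(56) = pong(55)
pong(55) = ping(54)
ping(54) = pong(53)
pong(53) = ping(52)
ping(52) = pong(51)
pong(51) = ping(50)
ping(50) = pong(49)
pong(49) = ping(48)
ping(48) = pong(47)
pong(47) = ping(46)
ping(46) = pong(45)
pong(45) = ping(44)
ping(44) = pong(43)
pong(43) = ping(42)
ping(42) = pong(41)
pong(41) = ping(40)
ping(40) = pong(39)
pong(39) = ping(38)
ping(38) = pong(37)
pong(37) = ping(36)
ping(36) = pong(35)
pong(35) = ping(34)
ping(34) = pong(33)
pong(33) = ping(32)
ping(32) = pong(31)
pong(31) = ping(30)
ping(30) = pong(29)
pong(29) = ping(28)
ping(28) = pong(27)
pong(27) = ping(26)
ping(26) = pong(25)
pong(25) = ping(24)
ping(24) = pong(23)
pong(23) = ping(22)
ping(22) = pong(21)
pong(21) = ping(20)
ping(20) = pong(19)
pong(19) = ping(18)
ping(18) = pong(17)
pong(17) = ping(16)
ping(16) = pong(15)
pong(15) = ping(14)
ping(14) = pong(13)
pong(13) = ping(12)
ping(12) = pong(11)
pong(11) = ping(10)
ping(10) = pong(9)
pong(9) = ping(8)
ping(8) = pong(7)
pong(7) = ping(6)
ping(6) = pong(5)
pong(5) = ping(4)
ping(4) = pong(3)
pong(3) = ping(2)
ping(2) = pong(1)
pong(1) = ping(0)
ping(0) = 1  (base case)
Result: 1

1


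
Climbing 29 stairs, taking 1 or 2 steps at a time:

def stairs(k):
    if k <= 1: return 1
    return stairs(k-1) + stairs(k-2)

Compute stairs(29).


Building up from base cases:
stairs(0) = 1
stairs(1) = 1
stairs(2) = stairs(1) + stairs(0) = 1 + 1 = 2
stairs(3) = stairs(2) + stairs(1) = 2 + 1 = 3
stairs(4) = stairs(3) + stairs(2) = 3 + 2 = 5
stairs(5) = stairs(4) + stairs(3) = 5 + 3 = 8
stairs(6) = stairs(5) + stairs(4) = 8 + 5 = 13
stairs(7) = stairs(6) + stairs(5) = 13 + 8 = 21
stairs(8) = stairs(7) + stairs(6) = 21 + 13 = 34
stairs(9) = stairs(8) + stairs(7) = 34 + 21 = 55
stairs(10) = stairs(9) + stairs(8) = 55 + 34 = 89
stairs(11) = stairs(10) + stairs(9) = 89 + 55 = 144
stairs(12) = stairs(11) + stairs(10) = 144 + 89 = 233
stairs(13) = stairs(12) + stairs(11) = 233 + 144 = 377
stairs(14) = stairs(13) + stairs(12) = 377 + 233 = 610
stairs(15) = stairs(14) + stairs(13) = 610 + 377 = 987
stairs(16) = stairs(15) + stairs(14) = 987 + 610 = 1597
stairs(17) = stairs(16) + stairs(15) = 1597 + 987 = 2584
stairs(18) = stairs(17) + stairs(16) = 2584 + 1597 = 4181
stairs(19) = stairs(18) + stairs(17) = 4181 + 2584 = 6765
stairs(20) = stairs(19) + stairs(18) = 6765 + 4181 = 10946
stairs(21) = stairs(20) + stairs(19) = 10946 + 6765 = 17711
stairs(22) = stairs(21) + stairs(20) = 17711 + 10946 = 28657
stairs(23) = stairs(22) + stairs(21) = 28657 + 17711 = 46368
stairs(24) = stairs(23) + stairs(22) = 46368 + 28657 = 75025
stairs(25) = stairs(24) + stairs(23) = 75025 + 46368 = 121393
stairs(26) = stairs(25) + stairs(24) = 121393 + 75025 = 196418
stairs(27) = stairs(26) + stairs(25) = 196418 + 121393 = 317811
stairs(28) = stairs(27) + stairs(26) = 317811 + 196418 = 514229
stairs(29) = stairs(28) + stairs(27) = 514229 + 317811 = 832040

832040


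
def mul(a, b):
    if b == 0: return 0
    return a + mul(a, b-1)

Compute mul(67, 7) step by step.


mul(67, 7) = 67 + mul(67, 6)
mul(67, 6) = 67 + mul(67, 5)
mul(67, 5) = 67 + mul(67, 4)
mul(67, 4) = 67 + mul(67, 3)
mul(67, 3) = 67 + mul(67, 2)
mul(67, 2) = 67 + mul(67, 1)
mul(67, 1) = 67 + mul(67, 0)
mul(67, 0) = 0  (base case)
Total: 67 + 67 + 67 + 67 + 67 + 67 + 67 + 0 = 469

469


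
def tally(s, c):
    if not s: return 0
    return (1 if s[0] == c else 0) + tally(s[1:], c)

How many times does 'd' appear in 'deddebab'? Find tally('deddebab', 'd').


s[0]='d' == 'd' -> 1
s[0]='e' != 'd' -> 0
s[0]='d' == 'd' -> 1
s[0]='d' == 'd' -> 1
s[0]='e' != 'd' -> 0
s[0]='b' != 'd' -> 0
s[0]='a' != 'd' -> 0
s[0]='b' != 'd' -> 0
Sum: 1 + 0 + 1 + 1 + 0 + 0 + 0 + 0 = 3

3


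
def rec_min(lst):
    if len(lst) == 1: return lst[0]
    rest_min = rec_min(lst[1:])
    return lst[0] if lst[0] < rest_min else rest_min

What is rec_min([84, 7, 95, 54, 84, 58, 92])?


rec_min([84, 7, 95, 54, 84, 58, 92]): compare 84 with rec_min([7, 95, 54, 84, 58, 92])
rec_min([7, 95, 54, 84, 58, 92]): compare 7 with rec_min([95, 54, 84, 58, 92])
rec_min([95, 54, 84, 58, 92]): compare 95 with rec_min([54, 84, 58, 92])
rec_min([54, 84, 58, 92]): compare 54 with rec_min([84, 58, 92])
rec_min([84, 58, 92]): compare 84 with rec_min([58, 92])
rec_min([58, 92]): compare 58 with rec_min([92])
rec_min([92]) = 92  (base case)
Compare 58 with 92 -> 58
Compare 84 with 58 -> 58
Compare 54 with 58 -> 54
Compare 95 with 54 -> 54
Compare 7 with 54 -> 7
Compare 84 with 7 -> 7

7


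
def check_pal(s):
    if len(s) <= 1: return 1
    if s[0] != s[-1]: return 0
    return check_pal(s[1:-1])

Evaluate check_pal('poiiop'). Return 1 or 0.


check_pal('poiiop'): s[0]='p' == s[-1]='p' -> check check_pal('oiio')
check_pal('oiio'): s[0]='o' == s[-1]='o' -> check check_pal('ii')
check_pal('ii'): s[0]='i' == s[-1]='i' -> check check_pal('')
check_pal(''): len <= 1 -> return 1  (base case)
Result: 1 (palindrome)

1


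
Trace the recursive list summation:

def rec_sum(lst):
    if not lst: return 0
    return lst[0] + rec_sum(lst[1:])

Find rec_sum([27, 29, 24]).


rec_sum([27, 29, 24]) = 27 + rec_sum([29, 24])
rec_sum([29, 24]) = 29 + rec_sum([24])
rec_sum([24]) = 24 + rec_sum([])
rec_sum([]) = 0  (base case)
Total: 27 + 29 + 24 + 0 = 80

80


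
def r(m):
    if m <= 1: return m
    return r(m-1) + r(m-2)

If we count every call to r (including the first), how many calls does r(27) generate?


Let C(n) = total calls for r(n)
C(0) = 1, C(1) = 1
C(2) = 1 + C(1) + C(0) = 1 + 1 + 1 = 3
C(3) = 1 + C(2) + C(1) = 1 + 3 + 1 = 5
C(4) = 1 + C(3) + C(2) = 1 + 5 + 3 = 9
C(5) = 1 + C(4) + C(3) = 1 + 9 + 5 = 15
C(6) = 1 + C(5) + C(4) = 1 + 15 + 9 = 25
C(7) = 1 + C(6) + C(5) = 1 + 25 + 15 = 41
C(8) = 1 + C(7) + C(6) = 1 + 41 + 25 = 67
C(9) = 1 + C(8) + C(7) = 1 + 67 + 41 = 109
C(10) = 1 + C(9) + C(8) = 1 + 109 + 67 = 177
C(11) = 1 + C(10) + C(9) = 1 + 177 + 109 = 287
C(12) = 1 + C(11) + C(10) = 1 + 287 + 177 = 465
C(13) = 1 + C(12) + C(11) = 1 + 465 + 287 = 753
C(14) = 1 + C(13) + C(12) = 1 + 753 + 465 = 1219
C(15) = 1 + C(14) + C(13) = 1 + 1219 + 753 = 1973
C(16) = 1 + C(15) + C(14) = 1 + 1973 + 1219 = 3193
C(17) = 1 + C(16) + C(15) = 1 + 3193 + 1973 = 5167
C(18) = 1 + C(17) + C(16) = 1 + 5167 + 3193 = 8361
C(19) = 1 + C(18) + C(17) = 1 + 8361 + 5167 = 13529
C(20) = 1 + C(19) + C(18) = 1 + 13529 + 8361 = 21891
C(21) = 1 + C(20) + C(19) = 1 + 21891 + 13529 = 35421
C(22) = 1 + C(21) + C(20) = 1 + 35421 + 21891 = 57313
C(23) = 1 + C(22) + C(21) = 1 + 57313 + 35421 = 92735
C(24) = 1 + C(23) + C(22) = 1 + 92735 + 57313 = 150049
C(25) = 1 + C(24) + C(23) = 1 + 150049 + 92735 = 242785
C(26) = 1 + C(25) + C(24) = 1 + 242785 + 150049 = 392835
C(27) = 1 + C(26) + C(25) = 1 + 392835 + 242785 = 635621

635621


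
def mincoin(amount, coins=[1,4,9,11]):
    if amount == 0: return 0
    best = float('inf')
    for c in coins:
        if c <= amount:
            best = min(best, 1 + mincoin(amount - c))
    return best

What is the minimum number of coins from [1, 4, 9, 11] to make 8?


Building up with DP:
mincoin(0) = 0
mincoin(1) = min(1+mincoin(0)=1+0=1) = 1
mincoin(2) = min(1+mincoin(1)=1+1=2) = 2
mincoin(3) = min(1+mincoin(2)=1+2=3) = 3
mincoin(4) = min(1+mincoin(3)=1+3=4, 1+mincoin(0)=1+0=1) = 1
mincoin(5) = min(1+mincoin(4)=1+1=2, 1+mincoin(1)=1+1=2) = 2
mincoin(6) = min(1+mincoin(5)=1+2=3, 1+mincoin(2)=1+2=3) = 3
mincoin(7) = min(1+mincoin(6)=1+3=4, 1+mincoin(3)=1+3=4) = 4
mincoin(8) = min(1+mincoin(7)=1+4=5, 1+mincoin(4)=1+1=2) = 2

2


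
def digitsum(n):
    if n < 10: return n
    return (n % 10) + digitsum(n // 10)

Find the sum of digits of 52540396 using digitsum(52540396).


digitsum(52540396) = 6 + digitsum(5254039)
digitsum(5254039) = 9 + digitsum(525403)
digitsum(525403) = 3 + digitsum(52540)
digitsum(52540) = 0 + digitsum(5254)
digitsum(5254) = 4 + digitsum(525)
digitsum(525) = 5 + digitsum(52)
digitsum(52) = 2 + digitsum(5)
digitsum(5) = 5  (base case)
Total: 6 + 9 + 3 + 0 + 4 + 5 + 2 + 5 = 34

34


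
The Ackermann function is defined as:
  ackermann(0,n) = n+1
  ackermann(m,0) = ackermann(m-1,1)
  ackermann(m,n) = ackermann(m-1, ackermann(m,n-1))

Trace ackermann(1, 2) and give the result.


ackermann(1, 2) = ackermann(0, ackermann(1, 1))
  ackermann(1, 1) = ackermann(0, ackermann(1, 0))
    ackermann(1, 0) = ackermann(0, 1)
      ackermann(0, 1) = 2
    = ackermann(0, 2)
    ackermann(0, 2) = 3
  = ackermann(0, 3)
  ackermann(0, 3) = 4
Result: ackermann(1, 2) = 4

4


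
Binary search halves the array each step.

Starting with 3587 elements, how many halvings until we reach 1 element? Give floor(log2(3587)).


3587 / 2 = 1793
1793 / 2 = 896
896 / 2 = 448
448 / 2 = 224
224 / 2 = 112
112 / 2 = 56
56 / 2 = 28
28 / 2 = 14
14 / 2 = 7
7 / 2 = 3
3 / 2 = 1
Reached 1 after 11 halvings

11


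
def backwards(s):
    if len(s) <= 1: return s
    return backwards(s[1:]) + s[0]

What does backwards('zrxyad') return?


backwards('zrxyad') = backwards('rxyad') + 'z'
backwards('rxyad') = backwards('xyad') + 'r'
backwards('xyad') = backwards('yad') + 'x'
backwards('yad') = backwards('ad') + 'y'
backwards('ad') = backwards('d') + 'a'
backwards('d') = 'd'  (base case)
Concatenating: 'd' + 'a' + 'y' + 'x' + 'r' + 'z' = 'dayxrz'

dayxrz


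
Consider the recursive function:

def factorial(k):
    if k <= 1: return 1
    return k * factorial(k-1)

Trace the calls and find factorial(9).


factorial(9)
= 9 * factorial(8)
= 9 * 8 * factorial(7)
= 9 * 8 * 7 * factorial(6)
= 9 * 8 * 7 * 6 * factorial(5)
= 9 * 8 * 7 * 6 * 5 * factorial(4)
= 9 * 8 * 7 * 6 * 5 * 4 * factorial(3)
= 9 * 8 * 7 * 6 * 5 * 4 * 3 * factorial(2)
= 9 * 8 * 7 * 6 * 5 * 4 * 3 * 2 * factorial(1)
= 9 * 8 * 7 * 6 * 5 * 4 * 3 * 2 * 1
= 362880

362880


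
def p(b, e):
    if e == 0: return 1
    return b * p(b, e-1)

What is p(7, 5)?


p(7, 5)
= 7 * p(7, 4)
= 7 * 7 * p(7, 3)
= 7 * 7 * 7 * p(7, 2)
= 7 * 7 * 7 * 7 * p(7, 1)
= 7 * 7 * 7 * 7 * 7 * p(7, 0)
= 7 * 7 * 7 * 7 * 7 * 1
= 16807

16807


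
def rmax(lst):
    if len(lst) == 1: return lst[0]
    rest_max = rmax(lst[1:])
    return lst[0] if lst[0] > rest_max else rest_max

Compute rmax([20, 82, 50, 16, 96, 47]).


rmax([20, 82, 50, 16, 96, 47]): compare 20 with rmax([82, 50, 16, 96, 47])
rmax([82, 50, 16, 96, 47]): compare 82 with rmax([50, 16, 96, 47])
rmax([50, 16, 96, 47]): compare 50 with rmax([16, 96, 47])
rmax([16, 96, 47]): compare 16 with rmax([96, 47])
rmax([96, 47]): compare 96 with rmax([47])
rmax([47]) = 47  (base case)
Compare 96 with 47 -> 96
Compare 16 with 96 -> 96
Compare 50 with 96 -> 96
Compare 82 with 96 -> 96
Compare 20 with 96 -> 96

96


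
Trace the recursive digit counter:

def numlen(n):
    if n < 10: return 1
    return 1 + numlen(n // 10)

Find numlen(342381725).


numlen(342381725) = 1 + numlen(34238172)
numlen(34238172) = 1 + numlen(3423817)
numlen(3423817) = 1 + numlen(342381)
numlen(342381) = 1 + numlen(34238)
numlen(34238) = 1 + numlen(3423)
numlen(3423) = 1 + numlen(342)
numlen(342) = 1 + numlen(34)
numlen(34) = 1 + numlen(3)
numlen(3) = 1  (base case: 3 < 10)
Unwinding: 1 + 1 + 1 + 1 + 1 + 1 + 1 + 1 + 1 = 9

9


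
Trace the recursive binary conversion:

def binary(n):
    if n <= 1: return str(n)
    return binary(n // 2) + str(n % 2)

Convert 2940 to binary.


binary(2940) = binary(1470) + '0'
binary(1470) = binary(735) + '0'
binary(735) = binary(367) + '1'
binary(367) = binary(183) + '1'
binary(183) = binary(91) + '1'
binary(91) = binary(45) + '1'
binary(45) = binary(22) + '1'
binary(22) = binary(11) + '0'
binary(11) = binary(5) + '1'
binary(5) = binary(2) + '1'
binary(2) = binary(1) + '0'
binary(1) = '1'  (base case)
Concatenating: '1' + '0' + '1' + '1' + '0' + '1' + '1' + '1' + '1' + '1' + '0' + '0' = '101101111100'

101101111100


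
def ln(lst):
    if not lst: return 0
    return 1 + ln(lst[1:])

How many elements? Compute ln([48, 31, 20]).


ln([48, 31, 20]) = 1 + ln([31, 20])
ln([31, 20]) = 1 + ln([20])
ln([20]) = 1 + ln([])
ln([]) = 0  (base case)
Unwinding: 1 + 1 + 1 + 0 = 3

3


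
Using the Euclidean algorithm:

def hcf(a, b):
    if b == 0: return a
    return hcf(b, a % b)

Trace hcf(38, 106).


hcf(38, 106) = hcf(106, 38)
hcf(106, 38) = hcf(38, 30)
hcf(38, 30) = hcf(30, 8)
hcf(30, 8) = hcf(8, 6)
hcf(8, 6) = hcf(6, 2)
hcf(6, 2) = hcf(2, 0)
hcf(2, 0) = 2  (base case)

2


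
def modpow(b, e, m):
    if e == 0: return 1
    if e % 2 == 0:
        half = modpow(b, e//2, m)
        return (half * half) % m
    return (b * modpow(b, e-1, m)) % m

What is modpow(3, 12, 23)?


modpow(3, 12, 23): e is even, compute modpow(3, 6, 23)
  modpow(3, 6, 23): e is even, compute modpow(3, 3, 23)
    modpow(3, 3, 23): e is odd, compute modpow(3, 2, 23)
      modpow(3, 2, 23): e is even, compute modpow(3, 1, 23)
        modpow(3, 1, 23): e is odd, compute modpow(3, 0, 23)
          modpow(3, 0, 23) = 1
        (3 * 1) % 23 = 3
      half=3, (3*3) % 23 = 9
    (3 * 9) % 23 = 4
  half=4, (4*4) % 23 = 16
half=16, (16*16) % 23 = 3

3


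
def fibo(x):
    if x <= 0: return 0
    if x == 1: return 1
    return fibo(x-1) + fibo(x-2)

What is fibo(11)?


Computing fibo(11) bottom-up:
fibo(0) = 0
fibo(1) = 1
fibo(2) = fibo(1) + fibo(0) = 1 + 0 = 1
fibo(3) = fibo(2) + fibo(1) = 1 + 1 = 2
fibo(4) = fibo(3) + fibo(2) = 2 + 1 = 3
fibo(5) = fibo(4) + fibo(3) = 3 + 2 = 5
fibo(6) = fibo(5) + fibo(4) = 5 + 3 = 8
fibo(7) = fibo(6) + fibo(5) = 8 + 5 = 13
fibo(8) = fibo(7) + fibo(6) = 13 + 8 = 21
fibo(9) = fibo(8) + fibo(7) = 21 + 13 = 34
fibo(10) = fibo(9) + fibo(8) = 34 + 21 = 55
fibo(11) = fibo(10) + fibo(9) = 55 + 34 = 89

89


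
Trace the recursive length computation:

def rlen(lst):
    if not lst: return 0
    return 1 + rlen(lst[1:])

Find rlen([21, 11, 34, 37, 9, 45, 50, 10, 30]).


rlen([21, 11, 34, 37, 9, 45, 50, 10, 30]) = 1 + rlen([11, 34, 37, 9, 45, 50, 10, 30])
rlen([11, 34, 37, 9, 45, 50, 10, 30]) = 1 + rlen([34, 37, 9, 45, 50, 10, 30])
rlen([34, 37, 9, 45, 50, 10, 30]) = 1 + rlen([37, 9, 45, 50, 10, 30])
rlen([37, 9, 45, 50, 10, 30]) = 1 + rlen([9, 45, 50, 10, 30])
rlen([9, 45, 50, 10, 30]) = 1 + rlen([45, 50, 10, 30])
rlen([45, 50, 10, 30]) = 1 + rlen([50, 10, 30])
rlen([50, 10, 30]) = 1 + rlen([10, 30])
rlen([10, 30]) = 1 + rlen([30])
rlen([30]) = 1 + rlen([])
rlen([]) = 0  (base case)
Unwinding: 1 + 1 + 1 + 1 + 1 + 1 + 1 + 1 + 1 + 0 = 9

9


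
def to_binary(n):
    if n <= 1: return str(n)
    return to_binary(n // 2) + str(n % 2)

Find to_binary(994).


to_binary(994) = to_binary(497) + '0'
to_binary(497) = to_binary(248) + '1'
to_binary(248) = to_binary(124) + '0'
to_binary(124) = to_binary(62) + '0'
to_binary(62) = to_binary(31) + '0'
to_binary(31) = to_binary(15) + '1'
to_binary(15) = to_binary(7) + '1'
to_binary(7) = to_binary(3) + '1'
to_binary(3) = to_binary(1) + '1'
to_binary(1) = '1'  (base case)
Concatenating: '1' + '1' + '1' + '1' + '1' + '0' + '0' + '0' + '1' + '0' = '1111100010'

1111100010


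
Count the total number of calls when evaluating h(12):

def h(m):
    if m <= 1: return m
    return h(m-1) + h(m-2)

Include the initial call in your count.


Let C(n) = total calls for h(n)
C(0) = 1, C(1) = 1
C(2) = 1 + C(1) + C(0) = 1 + 1 + 1 = 3
C(3) = 1 + C(2) + C(1) = 1 + 3 + 1 = 5
C(4) = 1 + C(3) + C(2) = 1 + 5 + 3 = 9
C(5) = 1 + C(4) + C(3) = 1 + 9 + 5 = 15
C(6) = 1 + C(5) + C(4) = 1 + 15 + 9 = 25
C(7) = 1 + C(6) + C(5) = 1 + 25 + 15 = 41
C(8) = 1 + C(7) + C(6) = 1 + 41 + 25 = 67
C(9) = 1 + C(8) + C(7) = 1 + 67 + 41 = 109
C(10) = 1 + C(9) + C(8) = 1 + 109 + 67 = 177
C(11) = 1 + C(10) + C(9) = 1 + 177 + 109 = 287
C(12) = 1 + C(11) + C(10) = 1 + 287 + 177 = 465

465


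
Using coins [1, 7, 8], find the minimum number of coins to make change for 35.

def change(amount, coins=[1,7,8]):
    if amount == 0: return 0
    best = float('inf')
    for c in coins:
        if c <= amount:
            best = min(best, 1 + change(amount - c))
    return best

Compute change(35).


Building up with DP:
change(0) = 0
change(1) = min(1+change(0)=1+0=1) = 1
change(2) = min(1+change(1)=1+1=2) = 2
change(3) = min(1+change(2)=1+2=3) = 3
change(4) = min(1+change(3)=1+3=4) = 4
change(5) = min(1+change(4)=1+4=5) = 5
change(6) = min(1+change(5)=1+5=6) = 6
change(7) = min(1+change(6)=1+6=7, 1+change(0)=1+0=1) = 1
change(8) = min(1+change(7)=1+1=2, 1+change(1)=1+1=2, 1+change(0)=1+0=1) = 1
change(9) = min(1+change(8)=1+1=2, 1+change(2)=1+2=3, 1+change(1)=1+1=2) = 2
change(10) = min(1+change(9)=1+2=3, 1+change(3)=1+3=4, 1+change(2)=1+2=3) = 3
change(11) = min(1+change(10)=1+3=4, 1+change(4)=1+4=5, 1+change(3)=1+3=4) = 4
change(12) = min(1+change(11)=1+4=5, 1+change(5)=1+5=6, 1+change(4)=1+4=5) = 5
change(13) = min(1+change(12)=1+5=6, 1+change(6)=1+6=7, 1+change(5)=1+5=6) = 6
change(14) = min(1+change(13)=1+6=7, 1+change(7)=1+1=2, 1+change(6)=1+6=7) = 2
change(15) = min(1+change(14)=1+2=3, 1+change(8)=1+1=2, 1+change(7)=1+1=2) = 2
change(16) = min(1+change(15)=1+2=3, 1+change(9)=1+2=3, 1+change(8)=1+1=2) = 2
change(17) = min(1+change(16)=1+2=3, 1+change(10)=1+3=4, 1+change(9)=1+2=3) = 3
change(18) = min(1+change(17)=1+3=4, 1+change(11)=1+4=5, 1+change(10)=1+3=4) = 4
change(19) = min(1+change(18)=1+4=5, 1+change(12)=1+5=6, 1+change(11)=1+4=5) = 5
change(20) = min(1+change(19)=1+5=6, 1+change(13)=1+6=7, 1+change(12)=1+5=6) = 6
change(21) = min(1+change(20)=1+6=7, 1+change(14)=1+2=3, 1+change(13)=1+6=7) = 3
change(22) = min(1+change(21)=1+3=4, 1+change(15)=1+2=3, 1+change(14)=1+2=3) = 3
change(23) = min(1+change(22)=1+3=4, 1+change(16)=1+2=3, 1+change(15)=1+2=3) = 3
change(24) = min(1+change(23)=1+3=4, 1+change(17)=1+3=4, 1+change(16)=1+2=3) = 3
change(25) = min(1+change(24)=1+3=4, 1+change(18)=1+4=5, 1+change(17)=1+3=4) = 4
change(26) = min(1+change(25)=1+4=5, 1+change(19)=1+5=6, 1+change(18)=1+4=5) = 5
change(27) = min(1+change(26)=1+5=6, 1+change(20)=1+6=7, 1+change(19)=1+5=6) = 6
change(28) = min(1+change(27)=1+6=7, 1+change(21)=1+3=4, 1+change(20)=1+6=7) = 4
change(29) = min(1+change(28)=1+4=5, 1+change(22)=1+3=4, 1+change(21)=1+3=4) = 4
change(30) = min(1+change(29)=1+4=5, 1+change(23)=1+3=4, 1+change(22)=1+3=4) = 4
change(31) = min(1+change(30)=1+4=5, 1+change(24)=1+3=4, 1+change(23)=1+3=4) = 4
change(32) = min(1+change(31)=1+4=5, 1+change(25)=1+4=5, 1+change(24)=1+3=4) = 4
change(33) = min(1+change(32)=1+4=5, 1+change(26)=1+5=6, 1+change(25)=1+4=5) = 5
change(34) = min(1+change(33)=1+5=6, 1+change(27)=1+6=7, 1+change(26)=1+5=6) = 6
change(35) = min(1+change(34)=1+6=7, 1+change(28)=1+4=5, 1+change(27)=1+6=7) = 5

5


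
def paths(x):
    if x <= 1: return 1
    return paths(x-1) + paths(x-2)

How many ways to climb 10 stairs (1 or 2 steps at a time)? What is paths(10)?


Building up from base cases:
paths(0) = 1
paths(1) = 1
paths(2) = paths(1) + paths(0) = 1 + 1 = 2
paths(3) = paths(2) + paths(1) = 2 + 1 = 3
paths(4) = paths(3) + paths(2) = 3 + 2 = 5
paths(5) = paths(4) + paths(3) = 5 + 3 = 8
paths(6) = paths(5) + paths(4) = 8 + 5 = 13
paths(7) = paths(6) + paths(5) = 13 + 8 = 21
paths(8) = paths(7) + paths(6) = 21 + 13 = 34
paths(9) = paths(8) + paths(7) = 34 + 21 = 55
paths(10) = paths(9) + paths(8) = 55 + 34 = 89

89


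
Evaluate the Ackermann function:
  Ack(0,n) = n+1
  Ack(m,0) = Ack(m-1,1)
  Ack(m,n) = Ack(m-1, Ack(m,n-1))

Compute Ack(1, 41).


Ack(1, 41) = Ack(0, Ack(1, 40))
  Ack(1, 40) = Ack(0, Ack(1, 39))
    Ack(1, 39) = Ack(0, Ack(1, 38))
      Ack(1, 38) = Ack(0, Ack(1, 37))
        Ack(1, 37) = Ack(0, Ack(1, 36))
          Ack(1, 36) = Ack(0, Ack(1, 35))
          Ack(1, 35) = Ack(0, Ack(1, 34))
          Ack(1, 34) = Ack(0, Ack(1, 33))
          Ack(1, 33) = Ack(0, Ack(1, 32))
          Ack(1, 32) = Ack(0, Ack(1, 31))
          Ack(1, 31) = Ack(0, Ack(1, 30))
          Ack(1, 30) = Ack(0, Ack(1, 29))
          Ack(1, 29) = Ack(0, Ack(1, 28))
          Ack(1, 28) = Ack(0, Ack(1, 27))
          Ack(1, 27) = Ack(0, Ack(1, 26))
          Ack(1, 26) = Ack(0, Ack(1, 25))
          Ack(1, 25) = Ack(0, Ack(1, 24))
          Ack(1, 24) = Ack(0, Ack(1, 23))
          Ack(1, 23) = Ack(0, Ack(1, 22))
          Ack(1, 22) = Ack(0, Ack(1, 21))
          Ack(1, 21) = Ack(0, Ack(1, 20))
          Ack(1, 20) = Ack(0, Ack(1, 19))
          Ack(1, 19) = Ack(0, Ack(1, 18))
          Ack(1, 18) = Ack(0, Ack(1, 17))
          Ack(1, 17) = Ack(0, Ack(1, 16))
... (trace truncated)
Result: Ack(1, 41) = 43

43


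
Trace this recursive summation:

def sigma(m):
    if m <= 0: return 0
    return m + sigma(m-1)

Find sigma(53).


sigma(53)
= 53 + 52 + 51 + 50 + 49 + 48 + 47 + 46 + 45 + 44 + 43 + 42 + 41 + 40 + 39 + 38 + 37 + 36 + 35 + 34 + 33 + 32 + 31 + 30 + 29 + 28 + 27 + 26 + 25 + 24 + 23 + 22 + 21 + 20 + 19 + 18 + 17 + 16 + 15 + 14 + 13 + 12 + 11 + 10 + 9 + 8 + 7 + 6 + 5 + 4 + 3 + 2 + 1 + sigma(0)
= 53 + 52 + 51 + 50 + 49 + 48 + 47 + 46 + 45 + 44 + 43 + 42 + 41 + 40 + 39 + 38 + 37 + 36 + 35 + 34 + 33 + 32 + 31 + 30 + 29 + 28 + 27 + 26 + 25 + 24 + 23 + 22 + 21 + 20 + 19 + 18 + 17 + 16 + 15 + 14 + 13 + 12 + 11 + 10 + 9 + 8 + 7 + 6 + 5 + 4 + 3 + 2 + 1 + 0
= 1431

1431


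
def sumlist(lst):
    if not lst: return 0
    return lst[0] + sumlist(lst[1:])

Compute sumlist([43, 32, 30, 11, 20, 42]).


sumlist([43, 32, 30, 11, 20, 42]) = 43 + sumlist([32, 30, 11, 20, 42])
sumlist([32, 30, 11, 20, 42]) = 32 + sumlist([30, 11, 20, 42])
sumlist([30, 11, 20, 42]) = 30 + sumlist([11, 20, 42])
sumlist([11, 20, 42]) = 11 + sumlist([20, 42])
sumlist([20, 42]) = 20 + sumlist([42])
sumlist([42]) = 42 + sumlist([])
sumlist([]) = 0  (base case)
Total: 43 + 32 + 30 + 11 + 20 + 42 + 0 = 178

178


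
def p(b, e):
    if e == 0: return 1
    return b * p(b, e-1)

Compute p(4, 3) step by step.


p(4, 3)
= 4 * p(4, 2)
= 4 * 4 * p(4, 1)
= 4 * 4 * 4 * p(4, 0)
= 4 * 4 * 4 * 1
= 64

64


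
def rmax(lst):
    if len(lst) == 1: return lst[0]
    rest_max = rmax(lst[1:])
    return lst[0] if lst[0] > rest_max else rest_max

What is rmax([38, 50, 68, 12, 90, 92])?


rmax([38, 50, 68, 12, 90, 92]): compare 38 with rmax([50, 68, 12, 90, 92])
rmax([50, 68, 12, 90, 92]): compare 50 with rmax([68, 12, 90, 92])
rmax([68, 12, 90, 92]): compare 68 with rmax([12, 90, 92])
rmax([12, 90, 92]): compare 12 with rmax([90, 92])
rmax([90, 92]): compare 90 with rmax([92])
rmax([92]) = 92  (base case)
Compare 90 with 92 -> 92
Compare 12 with 92 -> 92
Compare 68 with 92 -> 92
Compare 50 with 92 -> 92
Compare 38 with 92 -> 92

92


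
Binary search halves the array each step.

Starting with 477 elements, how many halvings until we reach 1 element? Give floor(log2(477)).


477 / 2 = 238
238 / 2 = 119
119 / 2 = 59
59 / 2 = 29
29 / 2 = 14
14 / 2 = 7
7 / 2 = 3
3 / 2 = 1
Reached 1 after 8 halvings

8


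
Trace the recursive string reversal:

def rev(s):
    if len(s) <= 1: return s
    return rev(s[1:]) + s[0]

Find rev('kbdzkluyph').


rev('kbdzkluyph') = rev('bdzkluyph') + 'k'
rev('bdzkluyph') = rev('dzkluyph') + 'b'
rev('dzkluyph') = rev('zkluyph') + 'd'
rev('zkluyph') = rev('kluyph') + 'z'
rev('kluyph') = rev('luyph') + 'k'
rev('luyph') = rev('uyph') + 'l'
rev('uyph') = rev('yph') + 'u'
rev('yph') = rev('ph') + 'y'
rev('ph') = rev('h') + 'p'
rev('h') = 'h'  (base case)
Concatenating: 'h' + 'p' + 'y' + 'u' + 'l' + 'k' + 'z' + 'd' + 'b' + 'k' = 'hpyulkzdbk'

hpyulkzdbk


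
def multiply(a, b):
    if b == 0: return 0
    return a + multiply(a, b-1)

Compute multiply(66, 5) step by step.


multiply(66, 5) = 66 + multiply(66, 4)
multiply(66, 4) = 66 + multiply(66, 3)
multiply(66, 3) = 66 + multiply(66, 2)
multiply(66, 2) = 66 + multiply(66, 1)
multiply(66, 1) = 66 + multiply(66, 0)
multiply(66, 0) = 0  (base case)
Total: 66 + 66 + 66 + 66 + 66 + 0 = 330

330


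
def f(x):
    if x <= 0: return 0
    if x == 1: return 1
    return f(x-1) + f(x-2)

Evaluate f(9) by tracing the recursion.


Computing f(9) bottom-up:
f(0) = 0
f(1) = 1
f(2) = f(1) + f(0) = 1 + 0 = 1
f(3) = f(2) + f(1) = 1 + 1 = 2
f(4) = f(3) + f(2) = 2 + 1 = 3
f(5) = f(4) + f(3) = 3 + 2 = 5
f(6) = f(5) + f(4) = 5 + 3 = 8
f(7) = f(6) + f(5) = 8 + 5 = 13
f(8) = f(7) + f(6) = 13 + 8 = 21
f(9) = f(8) + f(7) = 21 + 13 = 34

34


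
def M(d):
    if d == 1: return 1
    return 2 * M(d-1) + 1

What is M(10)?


M(10) = 2 * M(9) + 1
M(9) = 2 * M(8) + 1
M(8) = 2 * M(7) + 1
M(7) = 2 * M(6) + 1
M(6) = 2 * M(5) + 1
M(5) = 2 * M(4) + 1
M(4) = 2 * M(3) + 1
M(3) = 2 * M(2) + 1
M(2) = 2 * M(1) + 1
M(1) = 1  (base case)
M(2) = 2 * 1 + 1 = 3
M(3) = 2 * 3 + 1 = 7
M(4) = 2 * 7 + 1 = 15
M(5) = 2 * 15 + 1 = 31
M(6) = 2 * 31 + 1 = 63
M(7) = 2 * 63 + 1 = 127
M(8) = 2 * 127 + 1 = 255
M(9) = 2 * 255 + 1 = 511
M(10) = 2 * 511 + 1 = 1023

1023


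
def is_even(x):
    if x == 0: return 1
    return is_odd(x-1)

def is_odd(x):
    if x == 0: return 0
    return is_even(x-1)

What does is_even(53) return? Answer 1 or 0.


is_even(53) = is_odd(52)
is_odd(52) = is_even(51)
is_even(51) = is_odd(50)
is_odd(50) = is_even(49)
is_even(49) = is_odd(48)
is_odd(48) = is_even(47)
is_even(47) = is_odd(46)
is_odd(46) = is_even(45)
is_even(45) = is_odd(44)
is_odd(44) = is_even(43)
is_even(43) = is_odd(42)
is_odd(42) = is_even(41)
is_even(41) = is_odd(40)
is_odd(40) = is_even(39)
is_even(39) = is_odd(38)
is_odd(38) = is_even(37)
is_even(37) = is_odd(36)
is_odd(36) = is_even(35)
is_even(35) = is_odd(34)
is_odd(34) = is_even(33)
is_even(33) = is_odd(32)
is_odd(32) = is_even(31)
is_even(31) = is_odd(30)
is_odd(30) = is_even(29)
is_even(29) = is_odd(28)
is_odd(28) = is_even(27)
is_even(27) = is_odd(26)
is_odd(26) = is_even(25)
is_even(25) = is_odd(24)
is_odd(24) = is_even(23)
is_even(23) = is_odd(22)
is_odd(22) = is_even(21)
is_even(21) = is_odd(20)
is_odd(20) = is_even(19)
is_even(19) = is_odd(18)
is_odd(18) = is_even(17)
is_even(17) = is_odd(16)
is_odd(16) = is_even(15)
is_even(15) = is_odd(14)
is_odd(14) = is_even(13)
is_even(13) = is_odd(12)
is_odd(12) = is_even(11)
is_even(11) = is_odd(10)
is_odd(10) = is_even(9)
is_even(9) = is_odd(8)
is_odd(8) = is_even(7)
is_even(7) = is_odd(6)
is_odd(6) = is_even(5)
is_even(5) = is_odd(4)
is_odd(4) = is_even(3)
is_even(3) = is_odd(2)
is_odd(2) = is_even(1)
is_even(1) = is_odd(0)
is_odd(0) = 0  (base case)
Result: 0

0


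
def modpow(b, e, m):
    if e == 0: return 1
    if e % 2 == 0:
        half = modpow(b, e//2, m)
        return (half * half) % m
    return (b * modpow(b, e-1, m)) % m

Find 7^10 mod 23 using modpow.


modpow(7, 10, 23): e is even, compute modpow(7, 5, 23)
  modpow(7, 5, 23): e is odd, compute modpow(7, 4, 23)
    modpow(7, 4, 23): e is even, compute modpow(7, 2, 23)
      modpow(7, 2, 23): e is even, compute modpow(7, 1, 23)
        modpow(7, 1, 23): e is odd, compute modpow(7, 0, 23)
          modpow(7, 0, 23) = 1
        (7 * 1) % 23 = 7
      half=7, (7*7) % 23 = 3
    half=3, (3*3) % 23 = 9
  (7 * 9) % 23 = 17
half=17, (17*17) % 23 = 13

13


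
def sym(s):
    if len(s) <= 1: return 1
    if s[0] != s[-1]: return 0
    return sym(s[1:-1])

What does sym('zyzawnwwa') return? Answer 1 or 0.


sym('zyzawnwwa'): s[0]='z' != s[-1]='a' -> return 0
Result: 0 (not a palindrome)

0


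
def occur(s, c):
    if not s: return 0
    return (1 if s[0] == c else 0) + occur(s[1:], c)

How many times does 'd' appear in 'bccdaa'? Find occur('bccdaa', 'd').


s[0]='b' != 'd' -> 0
s[0]='c' != 'd' -> 0
s[0]='c' != 'd' -> 0
s[0]='d' == 'd' -> 1
s[0]='a' != 'd' -> 0
s[0]='a' != 'd' -> 0
Sum: 0 + 0 + 0 + 1 + 0 + 0 = 1

1


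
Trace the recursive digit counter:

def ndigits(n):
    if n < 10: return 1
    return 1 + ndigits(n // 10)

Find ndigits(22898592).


ndigits(22898592) = 1 + ndigits(2289859)
ndigits(2289859) = 1 + ndigits(228985)
ndigits(228985) = 1 + ndigits(22898)
ndigits(22898) = 1 + ndigits(2289)
ndigits(2289) = 1 + ndigits(228)
ndigits(228) = 1 + ndigits(22)
ndigits(22) = 1 + ndigits(2)
ndigits(2) = 1  (base case: 2 < 10)
Unwinding: 1 + 1 + 1 + 1 + 1 + 1 + 1 + 1 = 8

8


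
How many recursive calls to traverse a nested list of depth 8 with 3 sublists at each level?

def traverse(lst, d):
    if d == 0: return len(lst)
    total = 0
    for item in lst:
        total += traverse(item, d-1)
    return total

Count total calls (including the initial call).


At depth 0 (root): 1 call
At depth 1: each of 1 parents calls traverse on 3 children = 3 calls
At depth 2: each of 3 parents calls traverse on 3 children = 9 calls
At depth 3: each of 9 parents calls traverse on 3 children = 27 calls
At depth 4: each of 27 parents calls traverse on 3 children = 81 calls
At depth 5: each of 81 parents calls traverse on 3 children = 243 calls
At depth 6: each of 243 parents calls traverse on 3 children = 729 calls
At depth 7: each of 729 parents calls traverse on 3 children = 2187 calls
At depth 8: each of 2187 parents calls traverse on 3 children = 6561 calls
Total: 1 + 3 + 9 + 27 + 81 + 243 + 729 + 2187 + 6561 = 9841

9841


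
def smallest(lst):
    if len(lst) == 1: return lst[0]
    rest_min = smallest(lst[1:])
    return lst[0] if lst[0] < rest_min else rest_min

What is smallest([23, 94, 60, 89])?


smallest([23, 94, 60, 89]): compare 23 with smallest([94, 60, 89])
smallest([94, 60, 89]): compare 94 with smallest([60, 89])
smallest([60, 89]): compare 60 with smallest([89])
smallest([89]) = 89  (base case)
Compare 60 with 89 -> 60
Compare 94 with 60 -> 60
Compare 23 with 60 -> 23

23


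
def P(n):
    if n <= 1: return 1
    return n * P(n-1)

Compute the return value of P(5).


P(5)
= 5 * P(4)
= 5 * 4 * P(3)
= 5 * 4 * 3 * P(2)
= 5 * 4 * 3 * 2 * P(1)
= 5 * 4 * 3 * 2 * 1
= 120

120


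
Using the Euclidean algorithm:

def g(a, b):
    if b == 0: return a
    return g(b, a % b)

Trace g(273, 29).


g(273, 29) = g(29, 12)
g(29, 12) = g(12, 5)
g(12, 5) = g(5, 2)
g(5, 2) = g(2, 1)
g(2, 1) = g(1, 0)
g(1, 0) = 1  (base case)

1


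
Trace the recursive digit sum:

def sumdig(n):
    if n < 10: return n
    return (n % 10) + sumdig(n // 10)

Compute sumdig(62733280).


sumdig(62733280) = 0 + sumdig(6273328)
sumdig(6273328) = 8 + sumdig(627332)
sumdig(627332) = 2 + sumdig(62733)
sumdig(62733) = 3 + sumdig(6273)
sumdig(6273) = 3 + sumdig(627)
sumdig(627) = 7 + sumdig(62)
sumdig(62) = 2 + sumdig(6)
sumdig(6) = 6  (base case)
Total: 0 + 8 + 2 + 3 + 3 + 7 + 2 + 6 = 31

31


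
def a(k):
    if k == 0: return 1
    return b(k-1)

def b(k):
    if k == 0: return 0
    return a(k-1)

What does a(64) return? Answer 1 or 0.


a(64) = b(63)
b(63) = a(62)
a(62) = b(61)
b(61) = a(60)
a(60) = b(59)
b(59) = a(58)
a(58) = b(57)
b(57) = a(56)
a(56) = b(55)
b(55) = a(54)
a(54) = b(53)
b(53) = a(52)
a(52) = b(51)
b(51) = a(50)
a(50) = b(49)
b(49) = a(48)
a(48) = b(47)
b(47) = a(46)
a(46) = b(45)
b(45) = a(44)
a(44) = b(43)
b(43) = a(42)
a(42) = b(41)
b(41) = a(40)
a(40) = b(39)
b(39) = a(38)
a(38) = b(37)
b(37) = a(36)
a(36) = b(35)
b(35) = a(34)
a(34) = b(33)
b(33) = a(32)
a(32) = b(31)
b(31) = a(30)
a(30) = b(29)
b(29) = a(28)
a(28) = b(27)
b(27) = a(26)
a(26) = b(25)
b(25) = a(24)
a(24) = b(23)
b(23) = a(22)
a(22) = b(21)
b(21) = a(20)
a(20) = b(19)
b(19) = a(18)
a(18) = b(17)
b(17) = a(16)
a(16) = b(15)
b(15) = a(14)
a(14) = b(13)
b(13) = a(12)
a(12) = b(11)
b(11) = a(10)
a(10) = b(9)
b(9) = a(8)
a(8) = b(7)
b(7) = a(6)
a(6) = b(5)
b(5) = a(4)
a(4) = b(3)
b(3) = a(2)
a(2) = b(1)
b(1) = a(0)
a(0) = 1  (base case)
Result: 1

1


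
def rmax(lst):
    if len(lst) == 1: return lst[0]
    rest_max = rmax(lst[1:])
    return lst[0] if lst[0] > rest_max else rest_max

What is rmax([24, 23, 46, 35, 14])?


rmax([24, 23, 46, 35, 14]): compare 24 with rmax([23, 46, 35, 14])
rmax([23, 46, 35, 14]): compare 23 with rmax([46, 35, 14])
rmax([46, 35, 14]): compare 46 with rmax([35, 14])
rmax([35, 14]): compare 35 with rmax([14])
rmax([14]) = 14  (base case)
Compare 35 with 14 -> 35
Compare 46 with 35 -> 46
Compare 23 with 46 -> 46
Compare 24 with 46 -> 46

46


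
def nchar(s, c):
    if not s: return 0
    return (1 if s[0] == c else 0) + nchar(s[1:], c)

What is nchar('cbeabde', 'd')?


s[0]='c' != 'd' -> 0
s[0]='b' != 'd' -> 0
s[0]='e' != 'd' -> 0
s[0]='a' != 'd' -> 0
s[0]='b' != 'd' -> 0
s[0]='d' == 'd' -> 1
s[0]='e' != 'd' -> 0
Sum: 0 + 0 + 0 + 0 + 0 + 1 + 0 = 1

1


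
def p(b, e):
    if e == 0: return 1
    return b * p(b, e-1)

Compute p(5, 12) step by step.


p(5, 12)
= 5 * p(5, 11)
= 5 * 5 * p(5, 10)
= 5 * 5 * 5 * p(5, 9)
= 5 * 5 * 5 * 5 * p(5, 8)
= 5 * 5 * 5 * 5 * 5 * p(5, 7)
= 5 * 5 * 5 * 5 * 5 * 5 * p(5, 6)
= 5 * 5 * 5 * 5 * 5 * 5 * 5 * p(5, 5)
= 5 * 5 * 5 * 5 * 5 * 5 * 5 * 5 * p(5, 4)
= 5 * 5 * 5 * 5 * 5 * 5 * 5 * 5 * 5 * p(5, 3)
= 5 * 5 * 5 * 5 * 5 * 5 * 5 * 5 * 5 * 5 * p(5, 2)
= 5 * 5 * 5 * 5 * 5 * 5 * 5 * 5 * 5 * 5 * 5 * p(5, 1)
= 5 * 5 * 5 * 5 * 5 * 5 * 5 * 5 * 5 * 5 * 5 * 5 * p(5, 0)
= 5 * 5 * 5 * 5 * 5 * 5 * 5 * 5 * 5 * 5 * 5 * 5 * 1
= 244140625

244140625


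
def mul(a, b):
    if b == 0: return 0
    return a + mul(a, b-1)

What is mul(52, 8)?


mul(52, 8) = 52 + mul(52, 7)
mul(52, 7) = 52 + mul(52, 6)
mul(52, 6) = 52 + mul(52, 5)
mul(52, 5) = 52 + mul(52, 4)
mul(52, 4) = 52 + mul(52, 3)
mul(52, 3) = 52 + mul(52, 2)
mul(52, 2) = 52 + mul(52, 1)
mul(52, 1) = 52 + mul(52, 0)
mul(52, 0) = 0  (base case)
Total: 52 + 52 + 52 + 52 + 52 + 52 + 52 + 52 + 0 = 416

416


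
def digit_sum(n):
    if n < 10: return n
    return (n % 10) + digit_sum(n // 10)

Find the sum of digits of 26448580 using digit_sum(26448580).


digit_sum(26448580) = 0 + digit_sum(2644858)
digit_sum(2644858) = 8 + digit_sum(264485)
digit_sum(264485) = 5 + digit_sum(26448)
digit_sum(26448) = 8 + digit_sum(2644)
digit_sum(2644) = 4 + digit_sum(264)
digit_sum(264) = 4 + digit_sum(26)
digit_sum(26) = 6 + digit_sum(2)
digit_sum(2) = 2  (base case)
Total: 0 + 8 + 5 + 8 + 4 + 4 + 6 + 2 = 37

37


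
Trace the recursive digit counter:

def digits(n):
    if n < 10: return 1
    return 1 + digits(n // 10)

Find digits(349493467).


digits(349493467) = 1 + digits(34949346)
digits(34949346) = 1 + digits(3494934)
digits(3494934) = 1 + digits(349493)
digits(349493) = 1 + digits(34949)
digits(34949) = 1 + digits(3494)
digits(3494) = 1 + digits(349)
digits(349) = 1 + digits(34)
digits(34) = 1 + digits(3)
digits(3) = 1  (base case: 3 < 10)
Unwinding: 1 + 1 + 1 + 1 + 1 + 1 + 1 + 1 + 1 = 9

9


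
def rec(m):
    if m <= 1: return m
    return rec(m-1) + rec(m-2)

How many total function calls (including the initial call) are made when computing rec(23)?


Let C(n) = total calls for rec(n)
C(0) = 1, C(1) = 1
C(2) = 1 + C(1) + C(0) = 1 + 1 + 1 = 3
C(3) = 1 + C(2) + C(1) = 1 + 3 + 1 = 5
C(4) = 1 + C(3) + C(2) = 1 + 5 + 3 = 9
C(5) = 1 + C(4) + C(3) = 1 + 9 + 5 = 15
C(6) = 1 + C(5) + C(4) = 1 + 15 + 9 = 25
C(7) = 1 + C(6) + C(5) = 1 + 25 + 15 = 41
C(8) = 1 + C(7) + C(6) = 1 + 41 + 25 = 67
C(9) = 1 + C(8) + C(7) = 1 + 67 + 41 = 109
C(10) = 1 + C(9) + C(8) = 1 + 109 + 67 = 177
C(11) = 1 + C(10) + C(9) = 1 + 177 + 109 = 287
C(12) = 1 + C(11) + C(10) = 1 + 287 + 177 = 465
C(13) = 1 + C(12) + C(11) = 1 + 465 + 287 = 753
C(14) = 1 + C(13) + C(12) = 1 + 753 + 465 = 1219
C(15) = 1 + C(14) + C(13) = 1 + 1219 + 753 = 1973
C(16) = 1 + C(15) + C(14) = 1 + 1973 + 1219 = 3193
C(17) = 1 + C(16) + C(15) = 1 + 3193 + 1973 = 5167
C(18) = 1 + C(17) + C(16) = 1 + 5167 + 3193 = 8361
C(19) = 1 + C(18) + C(17) = 1 + 8361 + 5167 = 13529
C(20) = 1 + C(19) + C(18) = 1 + 13529 + 8361 = 21891
C(21) = 1 + C(20) + C(19) = 1 + 21891 + 13529 = 35421
C(22) = 1 + C(21) + C(20) = 1 + 35421 + 21891 = 57313
C(23) = 1 + C(22) + C(21) = 1 + 57313 + 35421 = 92735

92735


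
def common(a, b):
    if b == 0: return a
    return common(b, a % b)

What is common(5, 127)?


common(5, 127) = common(127, 5)
common(127, 5) = common(5, 2)
common(5, 2) = common(2, 1)
common(2, 1) = common(1, 0)
common(1, 0) = 1  (base case)

1


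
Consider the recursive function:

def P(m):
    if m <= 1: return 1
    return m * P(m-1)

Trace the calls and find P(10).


P(10)
= 10 * P(9)
= 10 * 9 * P(8)
= 10 * 9 * 8 * P(7)
= 10 * 9 * 8 * 7 * P(6)
= 10 * 9 * 8 * 7 * 6 * P(5)
= 10 * 9 * 8 * 7 * 6 * 5 * P(4)
= 10 * 9 * 8 * 7 * 6 * 5 * 4 * P(3)
= 10 * 9 * 8 * 7 * 6 * 5 * 4 * 3 * P(2)
= 10 * 9 * 8 * 7 * 6 * 5 * 4 * 3 * 2 * P(1)
= 10 * 9 * 8 * 7 * 6 * 5 * 4 * 3 * 2 * 1
= 3628800

3628800


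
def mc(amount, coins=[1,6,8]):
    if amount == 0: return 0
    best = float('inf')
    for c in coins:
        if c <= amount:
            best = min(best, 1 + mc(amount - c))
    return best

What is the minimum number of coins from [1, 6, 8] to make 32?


Building up with DP:
mc(0) = 0
mc(1) = min(1+mc(0)=1+0=1) = 1
mc(2) = min(1+mc(1)=1+1=2) = 2
mc(3) = min(1+mc(2)=1+2=3) = 3
mc(4) = min(1+mc(3)=1+3=4) = 4
mc(5) = min(1+mc(4)=1+4=5) = 5
mc(6) = min(1+mc(5)=1+5=6, 1+mc(0)=1+0=1) = 1
mc(7) = min(1+mc(6)=1+1=2, 1+mc(1)=1+1=2) = 2
mc(8) = min(1+mc(7)=1+2=3, 1+mc(2)=1+2=3, 1+mc(0)=1+0=1) = 1
mc(9) = min(1+mc(8)=1+1=2, 1+mc(3)=1+3=4, 1+mc(1)=1+1=2) = 2
mc(10) = min(1+mc(9)=1+2=3, 1+mc(4)=1+4=5, 1+mc(2)=1+2=3) = 3
mc(11) = min(1+mc(10)=1+3=4, 1+mc(5)=1+5=6, 1+mc(3)=1+3=4) = 4
mc(12) = min(1+mc(11)=1+4=5, 1+mc(6)=1+1=2, 1+mc(4)=1+4=5) = 2
mc(13) = min(1+mc(12)=1+2=3, 1+mc(7)=1+2=3, 1+mc(5)=1+5=6) = 3
mc(14) = min(1+mc(13)=1+3=4, 1+mc(8)=1+1=2, 1+mc(6)=1+1=2) = 2
mc(15) = min(1+mc(14)=1+2=3, 1+mc(9)=1+2=3, 1+mc(7)=1+2=3) = 3
mc(16) = min(1+mc(15)=1+3=4, 1+mc(10)=1+3=4, 1+mc(8)=1+1=2) = 2
mc(17) = min(1+mc(16)=1+2=3, 1+mc(11)=1+4=5, 1+mc(9)=1+2=3) = 3
mc(18) = min(1+mc(17)=1+3=4, 1+mc(12)=1+2=3, 1+mc(10)=1+3=4) = 3
mc(19) = min(1+mc(18)=1+3=4, 1+mc(13)=1+3=4, 1+mc(11)=1+4=5) = 4
mc(20) = min(1+mc(19)=1+4=5, 1+mc(14)=1+2=3, 1+mc(12)=1+2=3) = 3
mc(21) = min(1+mc(20)=1+3=4, 1+mc(15)=1+3=4, 1+mc(13)=1+3=4) = 4
mc(22) = min(1+mc(21)=1+4=5, 1+mc(16)=1+2=3, 1+mc(14)=1+2=3) = 3
mc(23) = min(1+mc(22)=1+3=4, 1+mc(17)=1+3=4, 1+mc(15)=1+3=4) = 4
mc(24) = min(1+mc(23)=1+4=5, 1+mc(18)=1+3=4, 1+mc(16)=1+2=3) = 3
mc(25) = min(1+mc(24)=1+3=4, 1+mc(19)=1+4=5, 1+mc(17)=1+3=4) = 4
mc(26) = min(1+mc(25)=1+4=5, 1+mc(20)=1+3=4, 1+mc(18)=1+3=4) = 4
mc(27) = min(1+mc(26)=1+4=5, 1+mc(21)=1+4=5, 1+mc(19)=1+4=5) = 5
mc(28) = min(1+mc(27)=1+5=6, 1+mc(22)=1+3=4, 1+mc(20)=1+3=4) = 4
mc(29) = min(1+mc(28)=1+4=5, 1+mc(23)=1+4=5, 1+mc(21)=1+4=5) = 5
mc(30) = min(1+mc(29)=1+5=6, 1+mc(24)=1+3=4, 1+mc(22)=1+3=4) = 4
mc(31) = min(1+mc(30)=1+4=5, 1+mc(25)=1+4=5, 1+mc(23)=1+4=5) = 5
mc(32) = min(1+mc(31)=1+5=6, 1+mc(26)=1+4=5, 1+mc(24)=1+3=4) = 4

4


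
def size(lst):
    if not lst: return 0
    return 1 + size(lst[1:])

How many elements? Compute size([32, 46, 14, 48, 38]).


size([32, 46, 14, 48, 38]) = 1 + size([46, 14, 48, 38])
size([46, 14, 48, 38]) = 1 + size([14, 48, 38])
size([14, 48, 38]) = 1 + size([48, 38])
size([48, 38]) = 1 + size([38])
size([38]) = 1 + size([])
size([]) = 0  (base case)
Unwinding: 1 + 1 + 1 + 1 + 1 + 0 = 5

5


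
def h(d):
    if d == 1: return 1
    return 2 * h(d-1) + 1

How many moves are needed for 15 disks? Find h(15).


h(15) = 2 * h(14) + 1
h(14) = 2 * h(13) + 1
h(13) = 2 * h(12) + 1
h(12) = 2 * h(11) + 1
h(11) = 2 * h(10) + 1
h(10) = 2 * h(9) + 1
h(9) = 2 * h(8) + 1
h(8) = 2 * h(7) + 1
h(7) = 2 * h(6) + 1
h(6) = 2 * h(5) + 1
h(5) = 2 * h(4) + 1
h(4) = 2 * h(3) + 1
h(3) = 2 * h(2) + 1
h(2) = 2 * h(1) + 1
h(1) = 1  (base case)
h(2) = 2 * 1 + 1 = 3
h(3) = 2 * 3 + 1 = 7
h(4) = 2 * 7 + 1 = 15
h(5) = 2 * 15 + 1 = 31
h(6) = 2 * 31 + 1 = 63
h(7) = 2 * 63 + 1 = 127
h(8) = 2 * 127 + 1 = 255
h(9) = 2 * 255 + 1 = 511
h(10) = 2 * 511 + 1 = 1023
h(11) = 2 * 1023 + 1 = 2047
h(12) = 2 * 2047 + 1 = 4095
h(13) = 2 * 4095 + 1 = 8191
h(14) = 2 * 8191 + 1 = 16383
h(15) = 2 * 16383 + 1 = 32767

32767
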